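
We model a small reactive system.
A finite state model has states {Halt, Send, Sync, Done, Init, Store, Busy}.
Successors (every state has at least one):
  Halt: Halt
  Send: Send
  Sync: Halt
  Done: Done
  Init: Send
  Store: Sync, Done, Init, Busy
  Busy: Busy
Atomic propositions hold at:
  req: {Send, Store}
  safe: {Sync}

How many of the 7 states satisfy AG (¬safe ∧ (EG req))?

1

Sat(¬safe) = {Halt, Send, Done, Init, Store, Busy}
EG req: greatest fixpoint, start Z0 = {Send, Store}, keep only states in Sat with some successor in Z. Z1 = {Send}; fixed.
Sat(EG req) = {Send}
Sat(¬safe ∧ (EG req)) = {Send}
AG (¬safe ∧ (EG req)): greatest fixpoint, start Z0 = {Send}, keep only states in Sat with every successor in Z. Already a fixed point.
Sat(AG (¬safe ∧ (EG req))) = {Send}
|Sat(AG (¬safe ∧ (EG req)))| = |{Send}| = 1.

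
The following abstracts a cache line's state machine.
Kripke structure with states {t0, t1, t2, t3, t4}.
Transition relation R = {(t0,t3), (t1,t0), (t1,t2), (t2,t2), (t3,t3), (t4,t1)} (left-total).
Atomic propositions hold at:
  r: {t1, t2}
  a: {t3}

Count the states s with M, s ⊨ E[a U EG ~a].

Sat(~a) = {t0, t1, t2, t4}
EG ~a: greatest fixpoint, start Z0 = {t0, t1, t2, t4}, keep only states in Sat with some successor in Z. Z1 = {t1, t2, t4}; fixed.
Sat(EG ~a) = {t1, t2, t4}
E[a U EG ~a]: least fixpoint, start Z0 = Sat(EG ~a) = {t1, t2, t4}, add states in Sat(a) with some successor in Z. Already a fixed point.
Sat(E[a U EG ~a]) = {t1, t2, t4}
|Sat(E[a U EG ~a])| = |{t1, t2, t4}| = 3.

3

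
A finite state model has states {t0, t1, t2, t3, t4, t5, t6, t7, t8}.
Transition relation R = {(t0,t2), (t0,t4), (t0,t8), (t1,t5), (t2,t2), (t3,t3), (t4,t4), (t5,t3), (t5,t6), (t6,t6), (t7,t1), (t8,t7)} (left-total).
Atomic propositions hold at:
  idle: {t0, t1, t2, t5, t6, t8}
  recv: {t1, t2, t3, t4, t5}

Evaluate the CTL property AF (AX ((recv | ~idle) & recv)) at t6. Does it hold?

No

Sat(~idle) = {t3, t4, t7}
Sat(recv | ~idle) = {t1, t2, t3, t4, t5, t7}
Sat((recv | ~idle) & recv) = {t1, t2, t3, t4, t5}
Sat(AX ((recv | ~idle) & recv)) = {s : every successor in {t1, t2, t3, t4, t5}} = {t1, t2, t3, t4, t7}
AF (AX ((recv | ~idle) & recv)): least fixpoint, start Z0 = {t1, t2, t3, t4, t7}, add states with every successor in Z. Z1 = {t1, t2, t3, t4, t7, t8}; Z2 = {t0, t1, t2, t3, t4, t7, t8}; fixed.
Sat(AF (AX ((recv | ~idle) & recv))) = {t0, t1, t2, t3, t4, t7, t8}
t6 ∉ Sat(AF (AX ((recv | ~idle) & recv))) = {t0, t1, t2, t3, t4, t7, t8}, so the formula does not hold at t6.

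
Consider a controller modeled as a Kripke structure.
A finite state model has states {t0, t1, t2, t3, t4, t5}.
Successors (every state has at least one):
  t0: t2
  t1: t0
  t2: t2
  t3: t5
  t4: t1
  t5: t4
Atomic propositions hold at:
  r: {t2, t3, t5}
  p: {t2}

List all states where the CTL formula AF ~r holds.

Sat(~r) = {t0, t1, t4}
AF ~r: least fixpoint, start Z0 = {t0, t1, t4}, add states with every successor in Z. Z1 = {t0, t1, t4, t5}; Z2 = {t0, t1, t3, t4, t5}; fixed.
Sat(AF ~r) = {t0, t1, t3, t4, t5}

{t0, t1, t3, t4, t5}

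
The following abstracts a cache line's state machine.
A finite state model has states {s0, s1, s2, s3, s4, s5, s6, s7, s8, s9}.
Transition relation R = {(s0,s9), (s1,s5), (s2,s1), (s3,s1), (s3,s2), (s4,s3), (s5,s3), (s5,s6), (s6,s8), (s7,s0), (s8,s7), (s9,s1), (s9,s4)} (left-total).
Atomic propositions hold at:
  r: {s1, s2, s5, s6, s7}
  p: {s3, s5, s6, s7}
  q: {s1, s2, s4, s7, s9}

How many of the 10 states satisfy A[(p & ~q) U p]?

Sat(~q) = {s0, s3, s5, s6, s8}
Sat(p & ~q) = {s3, s5, s6}
A[(p & ~q) U p]: least fixpoint, start Z0 = Sat(p) = {s3, s5, s6, s7}, add states in Sat(p & ~q) with every successor in Z. Already a fixed point.
Sat(A[(p & ~q) U p]) = {s3, s5, s6, s7}
|Sat(A[(p & ~q) U p])| = |{s3, s5, s6, s7}| = 4.

4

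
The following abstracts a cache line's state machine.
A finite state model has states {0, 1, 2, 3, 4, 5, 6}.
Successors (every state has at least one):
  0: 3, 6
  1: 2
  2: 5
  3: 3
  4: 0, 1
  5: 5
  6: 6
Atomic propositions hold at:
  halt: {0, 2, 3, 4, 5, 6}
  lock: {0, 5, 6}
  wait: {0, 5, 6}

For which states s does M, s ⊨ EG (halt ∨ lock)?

Sat(halt ∨ lock) = {0, 2, 3, 4, 5, 6}
EG (halt ∨ lock): greatest fixpoint, start Z0 = {0, 2, 3, 4, 5, 6}, keep only states in Sat with some successor in Z. Already a fixed point.
Sat(EG (halt ∨ lock)) = {0, 2, 3, 4, 5, 6}

{0, 2, 3, 4, 5, 6}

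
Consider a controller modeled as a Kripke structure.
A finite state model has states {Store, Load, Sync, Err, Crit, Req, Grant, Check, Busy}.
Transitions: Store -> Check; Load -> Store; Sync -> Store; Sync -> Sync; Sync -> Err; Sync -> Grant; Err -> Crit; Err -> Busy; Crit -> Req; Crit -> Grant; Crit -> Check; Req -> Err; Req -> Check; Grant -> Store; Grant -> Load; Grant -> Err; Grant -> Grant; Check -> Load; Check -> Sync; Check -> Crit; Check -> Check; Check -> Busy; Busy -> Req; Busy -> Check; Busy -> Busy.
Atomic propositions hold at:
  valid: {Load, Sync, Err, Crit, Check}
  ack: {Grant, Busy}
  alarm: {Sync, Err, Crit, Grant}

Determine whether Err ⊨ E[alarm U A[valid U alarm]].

A[valid U alarm]: least fixpoint, start Z0 = Sat(alarm) = {Sync, Err, Crit, Grant}, add states in Sat(valid) with every successor in Z. Already a fixed point.
Sat(A[valid U alarm]) = {Sync, Err, Crit, Grant}
E[alarm U A[valid U alarm]]: least fixpoint, start Z0 = Sat(A[valid U alarm]) = {Sync, Err, Crit, Grant}, add states in Sat(alarm) with some successor in Z. Already a fixed point.
Sat(E[alarm U A[valid U alarm]]) = {Sync, Err, Crit, Grant}
Err ∈ Sat(E[alarm U A[valid U alarm]]) = {Sync, Err, Crit, Grant}, so the formula holds at Err.

Yes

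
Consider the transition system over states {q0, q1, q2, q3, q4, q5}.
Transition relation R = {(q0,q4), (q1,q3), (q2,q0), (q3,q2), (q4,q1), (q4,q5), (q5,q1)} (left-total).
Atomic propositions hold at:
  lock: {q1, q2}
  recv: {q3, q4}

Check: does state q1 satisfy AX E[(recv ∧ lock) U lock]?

Sat(recv ∧ lock) = ∅
E[(recv ∧ lock) U lock]: least fixpoint, start Z0 = Sat(lock) = {q1, q2}, add states in Sat(recv ∧ lock) with some successor in Z. Already a fixed point.
Sat(E[(recv ∧ lock) U lock]) = {q1, q2}
Sat(AX E[(recv ∧ lock) U lock]) = {s : every successor in {q1, q2}} = {q3, q5}
q1 ∉ Sat(AX E[(recv ∧ lock) U lock]) = {q3, q5}, so the formula does not hold at q1.

No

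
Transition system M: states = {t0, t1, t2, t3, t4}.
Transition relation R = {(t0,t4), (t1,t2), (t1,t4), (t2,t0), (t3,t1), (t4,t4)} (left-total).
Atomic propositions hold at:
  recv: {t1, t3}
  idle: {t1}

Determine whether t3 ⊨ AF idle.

Yes

AF idle: least fixpoint, start Z0 = {t1}, add states with every successor in Z. Z1 = {t1, t3}; fixed.
Sat(AF idle) = {t1, t3}
t3 ∈ Sat(AF idle) = {t1, t3}, so the formula holds at t3.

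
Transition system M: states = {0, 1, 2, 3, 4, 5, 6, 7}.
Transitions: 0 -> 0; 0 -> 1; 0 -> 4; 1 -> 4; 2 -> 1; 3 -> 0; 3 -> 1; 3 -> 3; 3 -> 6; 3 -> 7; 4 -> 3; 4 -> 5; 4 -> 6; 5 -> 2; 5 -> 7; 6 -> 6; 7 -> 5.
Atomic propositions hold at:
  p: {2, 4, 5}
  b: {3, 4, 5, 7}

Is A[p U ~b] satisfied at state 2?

Sat(~b) = {0, 1, 2, 6}
A[p U ~b]: least fixpoint, start Z0 = Sat(~b) = {0, 1, 2, 6}, add states in Sat(p) with every successor in Z. Already a fixed point.
Sat(A[p U ~b]) = {0, 1, 2, 6}
2 ∈ Sat(A[p U ~b]) = {0, 1, 2, 6}, so the formula holds at 2.

Yes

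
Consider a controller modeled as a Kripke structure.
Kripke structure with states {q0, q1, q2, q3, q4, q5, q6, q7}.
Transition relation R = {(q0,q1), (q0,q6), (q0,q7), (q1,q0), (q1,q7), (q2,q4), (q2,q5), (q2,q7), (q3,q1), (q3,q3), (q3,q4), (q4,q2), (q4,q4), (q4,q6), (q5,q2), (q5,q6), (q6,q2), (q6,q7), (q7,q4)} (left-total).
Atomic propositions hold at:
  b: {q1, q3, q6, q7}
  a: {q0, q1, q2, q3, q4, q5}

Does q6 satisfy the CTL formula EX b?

Sat(EX b) = {s : some successor in {q1, q3, q6, q7}} = {q0, q1, q2, q3, q4, q5, q6}
q6 ∈ Sat(EX b) = {q0, q1, q2, q3, q4, q5, q6}, so the formula holds at q6.

Yes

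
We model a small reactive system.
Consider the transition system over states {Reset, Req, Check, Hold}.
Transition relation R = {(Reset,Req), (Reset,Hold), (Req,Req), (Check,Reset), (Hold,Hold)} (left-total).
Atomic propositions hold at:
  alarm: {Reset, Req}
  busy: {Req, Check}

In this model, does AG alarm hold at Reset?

No

AG alarm: greatest fixpoint, start Z0 = {Reset, Req}, keep only states in Sat with every successor in Z. Z1 = {Req}; fixed.
Sat(AG alarm) = {Req}
Reset ∉ Sat(AG alarm) = {Req}, so the formula does not hold at Reset.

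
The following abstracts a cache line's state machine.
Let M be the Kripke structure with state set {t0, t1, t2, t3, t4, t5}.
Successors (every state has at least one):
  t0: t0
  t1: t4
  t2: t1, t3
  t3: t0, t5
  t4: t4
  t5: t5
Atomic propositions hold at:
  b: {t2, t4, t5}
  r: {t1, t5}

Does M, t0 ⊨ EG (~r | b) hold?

Yes

Sat(~r) = {t0, t2, t3, t4}
Sat(~r | b) = {t0, t2, t3, t4, t5}
EG (~r | b): greatest fixpoint, start Z0 = {t0, t2, t3, t4, t5}, keep only states in Sat with some successor in Z. Already a fixed point.
Sat(EG (~r | b)) = {t0, t2, t3, t4, t5}
t0 ∈ Sat(EG (~r | b)) = {t0, t2, t3, t4, t5}, so the formula holds at t0.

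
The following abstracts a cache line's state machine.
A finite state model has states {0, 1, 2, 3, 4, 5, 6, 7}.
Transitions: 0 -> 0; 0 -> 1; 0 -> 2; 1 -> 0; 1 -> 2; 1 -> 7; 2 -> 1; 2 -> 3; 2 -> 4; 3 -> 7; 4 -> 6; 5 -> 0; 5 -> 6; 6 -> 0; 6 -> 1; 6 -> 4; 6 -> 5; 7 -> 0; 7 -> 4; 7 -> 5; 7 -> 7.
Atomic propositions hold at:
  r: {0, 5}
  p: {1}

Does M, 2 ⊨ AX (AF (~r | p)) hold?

Sat(~r) = {1, 2, 3, 4, 6, 7}
Sat(~r | p) = {1, 2, 3, 4, 6, 7}
AF (~r | p): least fixpoint, start Z0 = {1, 2, 3, 4, 6, 7}, add states with every successor in Z. Already a fixed point.
Sat(AF (~r | p)) = {1, 2, 3, 4, 6, 7}
Sat(AX (AF (~r | p))) = {s : every successor in {1, 2, 3, 4, 6, 7}} = {2, 3, 4}
2 ∈ Sat(AX (AF (~r | p))) = {2, 3, 4}, so the formula holds at 2.

Yes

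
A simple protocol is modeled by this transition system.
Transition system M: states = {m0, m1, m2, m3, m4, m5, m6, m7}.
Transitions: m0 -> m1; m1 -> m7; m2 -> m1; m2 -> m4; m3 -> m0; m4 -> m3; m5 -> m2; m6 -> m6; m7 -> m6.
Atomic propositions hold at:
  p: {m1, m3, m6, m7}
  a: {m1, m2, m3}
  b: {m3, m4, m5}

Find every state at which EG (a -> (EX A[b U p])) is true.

{m0, m1, m2, m5, m6, m7}

A[b U p]: least fixpoint, start Z0 = Sat(p) = {m1, m3, m6, m7}, add states in Sat(b) with every successor in Z. Z1 = {m1, m3, m4, m6, m7}; fixed.
Sat(A[b U p]) = {m1, m3, m4, m6, m7}
Sat(EX A[b U p]) = {s : some successor in {m1, m3, m4, m6, m7}} = {m0, m1, m2, m4, m6, m7}
Sat(a -> (EX A[b U p])) = {m0, m1, m2, m4, m5, m6, m7}
EG (a -> (EX A[b U p])): greatest fixpoint, start Z0 = {m0, m1, m2, m4, m5, m6, m7}, keep only states in Sat with some successor in Z. Z1 = {m0, m1, m2, m5, m6, m7}; fixed.
Sat(EG (a -> (EX A[b U p]))) = {m0, m1, m2, m5, m6, m7}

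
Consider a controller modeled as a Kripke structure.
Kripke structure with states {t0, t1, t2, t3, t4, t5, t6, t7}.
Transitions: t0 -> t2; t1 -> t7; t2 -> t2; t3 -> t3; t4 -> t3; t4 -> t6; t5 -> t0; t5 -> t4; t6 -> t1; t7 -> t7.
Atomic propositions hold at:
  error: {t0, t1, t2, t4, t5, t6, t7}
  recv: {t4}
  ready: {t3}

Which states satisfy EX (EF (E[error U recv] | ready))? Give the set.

{t3, t4, t5}

E[error U recv]: least fixpoint, start Z0 = Sat(recv) = {t4}, add states in Sat(error) with some successor in Z. Z1 = {t4, t5}; fixed.
Sat(E[error U recv]) = {t4, t5}
Sat(E[error U recv] | ready) = {t3, t4, t5}
EF (E[error U recv] | ready): least fixpoint, start Z0 = {t3, t4, t5}, add states with some successor in Z. Already a fixed point.
Sat(EF (E[error U recv] | ready)) = {t3, t4, t5}
Sat(EX (EF (E[error U recv] | ready))) = {s : some successor in {t3, t4, t5}} = {t3, t4, t5}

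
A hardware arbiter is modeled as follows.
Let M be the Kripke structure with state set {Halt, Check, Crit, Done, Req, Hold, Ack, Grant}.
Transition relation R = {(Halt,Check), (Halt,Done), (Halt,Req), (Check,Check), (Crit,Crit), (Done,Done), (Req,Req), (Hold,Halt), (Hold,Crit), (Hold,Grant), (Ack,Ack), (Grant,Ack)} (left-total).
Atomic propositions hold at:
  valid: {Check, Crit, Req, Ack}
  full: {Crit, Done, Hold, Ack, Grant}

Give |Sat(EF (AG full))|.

AG full: greatest fixpoint, start Z0 = {Crit, Done, Hold, Ack, Grant}, keep only states in Sat with every successor in Z. Z1 = {Crit, Done, Ack, Grant}; fixed.
Sat(AG full) = {Crit, Done, Ack, Grant}
EF (AG full): least fixpoint, start Z0 = {Crit, Done, Ack, Grant}, add states with some successor in Z. Z1 = {Halt, Crit, Done, Hold, Ack, Grant}; fixed.
Sat(EF (AG full)) = {Halt, Crit, Done, Hold, Ack, Grant}
|Sat(EF (AG full))| = |{Halt, Crit, Done, Hold, Ack, Grant}| = 6.

6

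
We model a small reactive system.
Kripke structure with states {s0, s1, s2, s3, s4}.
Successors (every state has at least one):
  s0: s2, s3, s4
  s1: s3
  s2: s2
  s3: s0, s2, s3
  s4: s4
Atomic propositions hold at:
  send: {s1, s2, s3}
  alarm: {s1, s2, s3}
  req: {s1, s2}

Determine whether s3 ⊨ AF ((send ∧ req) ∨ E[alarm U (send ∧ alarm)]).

Yes

Sat(send ∧ req) = {s1, s2}
Sat(send ∧ alarm) = {s1, s2, s3}
E[alarm U (send ∧ alarm)]: least fixpoint, start Z0 = Sat((send ∧ alarm)) = {s1, s2, s3}, add states in Sat(alarm) with some successor in Z. Already a fixed point.
Sat(E[alarm U (send ∧ alarm)]) = {s1, s2, s3}
Sat((send ∧ req) ∨ E[alarm U (send ∧ alarm)]) = {s1, s2, s3}
AF ((send ∧ req) ∨ E[alarm U (send ∧ alarm)]): least fixpoint, start Z0 = {s1, s2, s3}, add states with every successor in Z. Already a fixed point.
Sat(AF ((send ∧ req) ∨ E[alarm U (send ∧ alarm)])) = {s1, s2, s3}
s3 ∈ Sat(AF ((send ∧ req) ∨ E[alarm U (send ∧ alarm)])) = {s1, s2, s3}, so the formula holds at s3.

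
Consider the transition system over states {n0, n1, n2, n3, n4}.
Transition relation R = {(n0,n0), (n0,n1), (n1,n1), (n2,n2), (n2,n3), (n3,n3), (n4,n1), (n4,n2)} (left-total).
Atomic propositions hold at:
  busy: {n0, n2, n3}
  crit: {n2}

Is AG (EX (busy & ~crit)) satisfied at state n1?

No

Sat(~crit) = {n0, n1, n3, n4}
Sat(busy & ~crit) = {n0, n3}
Sat(EX (busy & ~crit)) = {s : some successor in {n0, n3}} = {n0, n2, n3}
AG (EX (busy & ~crit)): greatest fixpoint, start Z0 = {n0, n2, n3}, keep only states in Sat with every successor in Z. Z1 = {n2, n3}; fixed.
Sat(AG (EX (busy & ~crit))) = {n2, n3}
n1 ∉ Sat(AG (EX (busy & ~crit))) = {n2, n3}, so the formula does not hold at n1.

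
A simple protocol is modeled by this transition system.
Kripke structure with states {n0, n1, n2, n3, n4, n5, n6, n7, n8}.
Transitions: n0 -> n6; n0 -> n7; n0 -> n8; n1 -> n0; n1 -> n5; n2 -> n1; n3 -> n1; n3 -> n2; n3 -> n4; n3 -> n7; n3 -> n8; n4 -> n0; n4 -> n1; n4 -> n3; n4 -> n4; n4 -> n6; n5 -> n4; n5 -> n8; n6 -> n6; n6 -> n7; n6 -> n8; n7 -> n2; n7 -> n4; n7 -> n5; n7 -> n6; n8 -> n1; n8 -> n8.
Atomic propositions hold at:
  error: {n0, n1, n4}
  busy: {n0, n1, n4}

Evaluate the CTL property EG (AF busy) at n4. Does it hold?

AF busy: least fixpoint, start Z0 = {n0, n1, n4}, add states with every successor in Z. Z1 = {n0, n1, n2, n4}; fixed.
Sat(AF busy) = {n0, n1, n2, n4}
EG (AF busy): greatest fixpoint, start Z0 = {n0, n1, n2, n4}, keep only states in Sat with some successor in Z. Z1 = {n1, n2, n4}; Z2 = {n2, n4}; Z3 = {n4}; fixed.
Sat(EG (AF busy)) = {n4}
n4 ∈ Sat(EG (AF busy)) = {n4}, so the formula holds at n4.

Yes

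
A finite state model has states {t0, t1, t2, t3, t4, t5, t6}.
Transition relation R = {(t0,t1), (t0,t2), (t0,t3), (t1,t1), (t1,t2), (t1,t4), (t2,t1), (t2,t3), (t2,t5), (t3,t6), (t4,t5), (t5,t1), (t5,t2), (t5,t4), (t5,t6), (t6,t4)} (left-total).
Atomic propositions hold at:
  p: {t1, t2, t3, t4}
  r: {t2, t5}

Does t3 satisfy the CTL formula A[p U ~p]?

Sat(~p) = {t0, t5, t6}
A[p U ~p]: least fixpoint, start Z0 = Sat(~p) = {t0, t5, t6}, add states in Sat(p) with every successor in Z. Z1 = {t0, t3, t4, t5, t6}; fixed.
Sat(A[p U ~p]) = {t0, t3, t4, t5, t6}
t3 ∈ Sat(A[p U ~p]) = {t0, t3, t4, t5, t6}, so the formula holds at t3.

Yes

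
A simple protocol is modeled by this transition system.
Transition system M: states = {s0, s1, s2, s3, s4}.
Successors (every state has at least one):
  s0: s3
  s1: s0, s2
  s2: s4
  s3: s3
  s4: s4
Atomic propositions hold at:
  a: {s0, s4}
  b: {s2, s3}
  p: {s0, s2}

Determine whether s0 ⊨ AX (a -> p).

Sat(a -> p) = {s0, s1, s2, s3}
Sat(AX (a -> p)) = {s : every successor in {s0, s1, s2, s3}} = {s0, s1, s3}
s0 ∈ Sat(AX (a -> p)) = {s0, s1, s3}, so the formula holds at s0.

Yes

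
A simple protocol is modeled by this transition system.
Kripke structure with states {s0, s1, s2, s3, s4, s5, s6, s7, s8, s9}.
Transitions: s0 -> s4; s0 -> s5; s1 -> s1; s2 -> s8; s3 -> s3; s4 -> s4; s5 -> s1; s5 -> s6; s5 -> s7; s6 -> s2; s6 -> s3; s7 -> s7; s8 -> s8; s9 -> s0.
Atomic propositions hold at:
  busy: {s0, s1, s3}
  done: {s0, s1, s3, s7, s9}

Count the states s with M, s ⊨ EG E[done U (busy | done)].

3

Sat(busy | done) = {s0, s1, s3, s7, s9}
E[done U (busy | done)]: least fixpoint, start Z0 = Sat((busy | done)) = {s0, s1, s3, s7, s9}, add states in Sat(done) with some successor in Z. Already a fixed point.
Sat(E[done U (busy | done)]) = {s0, s1, s3, s7, s9}
EG E[done U (busy | done)]: greatest fixpoint, start Z0 = {s0, s1, s3, s7, s9}, keep only states in Sat with some successor in Z. Z1 = {s1, s3, s7, s9}; Z2 = {s1, s3, s7}; fixed.
Sat(EG E[done U (busy | done)]) = {s1, s3, s7}
|Sat(EG E[done U (busy | done)])| = |{s1, s3, s7}| = 3.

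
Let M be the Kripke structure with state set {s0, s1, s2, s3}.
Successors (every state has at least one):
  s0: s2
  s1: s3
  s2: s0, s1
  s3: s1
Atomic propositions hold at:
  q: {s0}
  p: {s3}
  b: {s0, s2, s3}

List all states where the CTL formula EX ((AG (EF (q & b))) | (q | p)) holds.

{s1, s2}

Sat(q & b) = {s0}
EF (q & b): least fixpoint, start Z0 = {s0}, add states with some successor in Z. Z1 = {s0, s2}; fixed.
Sat(EF (q & b)) = {s0, s2}
AG (EF (q & b)): greatest fixpoint, start Z0 = {s0, s2}, keep only states in Sat with every successor in Z. Z1 = {s0}; Z2 = ∅; fixed.
Sat(AG (EF (q & b))) = ∅
Sat(q | p) = {s0, s3}
Sat((AG (EF (q & b))) | (q | p)) = {s0, s3}
Sat(EX ((AG (EF (q & b))) | (q | p))) = {s : some successor in {s0, s3}} = {s1, s2}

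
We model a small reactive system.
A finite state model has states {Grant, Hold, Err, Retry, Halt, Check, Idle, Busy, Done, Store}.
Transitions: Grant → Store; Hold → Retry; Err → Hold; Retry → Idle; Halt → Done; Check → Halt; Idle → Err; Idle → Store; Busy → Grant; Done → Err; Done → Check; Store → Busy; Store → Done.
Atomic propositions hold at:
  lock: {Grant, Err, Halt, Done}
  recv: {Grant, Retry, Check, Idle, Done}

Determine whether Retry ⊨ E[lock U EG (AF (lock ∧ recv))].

Sat(lock ∧ recv) = {Grant, Done}
AF (lock ∧ recv): least fixpoint, start Z0 = {Grant, Done}, add states with every successor in Z. Z1 = {Grant, Halt, Busy, Done}; Z2 = {Grant, Halt, Check, Busy, Done, Store}; fixed.
Sat(AF (lock ∧ recv)) = {Grant, Halt, Check, Busy, Done, Store}
EG (AF (lock ∧ recv)): greatest fixpoint, start Z0 = {Grant, Halt, Check, Busy, Done, Store}, keep only states in Sat with some successor in Z. Already a fixed point.
Sat(EG (AF (lock ∧ recv))) = {Grant, Halt, Check, Busy, Done, Store}
E[lock U EG (AF (lock ∧ recv))]: least fixpoint, start Z0 = Sat(EG (AF (lock ∧ recv))) = {Grant, Halt, Check, Busy, Done, Store}, add states in Sat(lock) with some successor in Z. Already a fixed point.
Sat(E[lock U EG (AF (lock ∧ recv))]) = {Grant, Halt, Check, Busy, Done, Store}
Retry ∉ Sat(E[lock U EG (AF (lock ∧ recv))]) = {Grant, Halt, Check, Busy, Done, Store}, so the formula does not hold at Retry.

No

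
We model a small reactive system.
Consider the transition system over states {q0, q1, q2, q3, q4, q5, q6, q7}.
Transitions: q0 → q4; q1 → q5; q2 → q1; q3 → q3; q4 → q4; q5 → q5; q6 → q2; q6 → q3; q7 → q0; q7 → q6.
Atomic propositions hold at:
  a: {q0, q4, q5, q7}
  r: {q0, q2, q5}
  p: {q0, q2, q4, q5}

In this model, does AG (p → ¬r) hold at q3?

Sat(¬r) = {q1, q3, q4, q6, q7}
Sat(p → ¬r) = {q1, q3, q4, q6, q7}
AG (p → ¬r): greatest fixpoint, start Z0 = {q1, q3, q4, q6, q7}, keep only states in Sat with every successor in Z. Z1 = {q3, q4}; fixed.
Sat(AG (p → ¬r)) = {q3, q4}
q3 ∈ Sat(AG (p → ¬r)) = {q3, q4}, so the formula holds at q3.

Yes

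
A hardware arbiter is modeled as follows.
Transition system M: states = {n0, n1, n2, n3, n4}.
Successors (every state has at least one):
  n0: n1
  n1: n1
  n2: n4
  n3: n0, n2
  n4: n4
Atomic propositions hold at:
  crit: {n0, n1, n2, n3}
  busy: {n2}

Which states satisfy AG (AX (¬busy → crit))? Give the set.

Sat(¬busy) = {n0, n1, n3, n4}
Sat(¬busy → crit) = {n0, n1, n2, n3}
Sat(AX (¬busy → crit)) = {s : every successor in {n0, n1, n2, n3}} = {n0, n1, n3}
AG (AX (¬busy → crit)): greatest fixpoint, start Z0 = {n0, n1, n3}, keep only states in Sat with every successor in Z. Z1 = {n0, n1}; fixed.
Sat(AG (AX (¬busy → crit))) = {n0, n1}

{n0, n1}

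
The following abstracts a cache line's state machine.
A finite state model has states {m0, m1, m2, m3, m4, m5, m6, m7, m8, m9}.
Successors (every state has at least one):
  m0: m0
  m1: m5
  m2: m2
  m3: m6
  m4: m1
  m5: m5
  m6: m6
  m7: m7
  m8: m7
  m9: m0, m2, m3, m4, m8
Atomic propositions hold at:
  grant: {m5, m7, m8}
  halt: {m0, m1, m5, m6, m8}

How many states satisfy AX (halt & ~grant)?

4

Sat(~grant) = {m0, m1, m2, m3, m4, m6, m9}
Sat(halt & ~grant) = {m0, m1, m6}
Sat(AX (halt & ~grant)) = {s : every successor in {m0, m1, m6}} = {m0, m3, m4, m6}
|Sat(AX (halt & ~grant))| = |{m0, m3, m4, m6}| = 4.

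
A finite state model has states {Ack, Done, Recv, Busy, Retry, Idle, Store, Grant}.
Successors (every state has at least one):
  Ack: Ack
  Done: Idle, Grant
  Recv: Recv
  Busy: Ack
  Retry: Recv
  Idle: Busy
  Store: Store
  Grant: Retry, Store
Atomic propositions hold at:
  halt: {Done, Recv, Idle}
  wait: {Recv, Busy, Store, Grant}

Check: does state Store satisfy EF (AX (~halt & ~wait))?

No

Sat(~halt) = {Ack, Busy, Retry, Store, Grant}
Sat(~wait) = {Ack, Done, Retry, Idle}
Sat(~halt & ~wait) = {Ack, Retry}
Sat(AX (~halt & ~wait)) = {s : every successor in {Ack, Retry}} = {Ack, Busy}
EF (AX (~halt & ~wait)): least fixpoint, start Z0 = {Ack, Busy}, add states with some successor in Z. Z1 = {Ack, Busy, Idle}; Z2 = {Ack, Done, Busy, Idle}; fixed.
Sat(EF (AX (~halt & ~wait))) = {Ack, Done, Busy, Idle}
Store ∉ Sat(EF (AX (~halt & ~wait))) = {Ack, Done, Busy, Idle}, so the formula does not hold at Store.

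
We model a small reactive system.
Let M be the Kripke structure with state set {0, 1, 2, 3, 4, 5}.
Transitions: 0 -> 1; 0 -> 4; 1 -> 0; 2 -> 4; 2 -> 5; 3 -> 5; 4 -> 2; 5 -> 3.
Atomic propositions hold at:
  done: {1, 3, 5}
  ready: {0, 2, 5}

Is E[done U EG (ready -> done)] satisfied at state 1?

Sat(ready -> done) = {1, 3, 4, 5}
EG (ready -> done): greatest fixpoint, start Z0 = {1, 3, 4, 5}, keep only states in Sat with some successor in Z. Z1 = {3, 5}; fixed.
Sat(EG (ready -> done)) = {3, 5}
E[done U EG (ready -> done)]: least fixpoint, start Z0 = Sat(EG (ready -> done)) = {3, 5}, add states in Sat(done) with some successor in Z. Already a fixed point.
Sat(E[done U EG (ready -> done)]) = {3, 5}
1 ∉ Sat(E[done U EG (ready -> done)]) = {3, 5}, so the formula does not hold at 1.

No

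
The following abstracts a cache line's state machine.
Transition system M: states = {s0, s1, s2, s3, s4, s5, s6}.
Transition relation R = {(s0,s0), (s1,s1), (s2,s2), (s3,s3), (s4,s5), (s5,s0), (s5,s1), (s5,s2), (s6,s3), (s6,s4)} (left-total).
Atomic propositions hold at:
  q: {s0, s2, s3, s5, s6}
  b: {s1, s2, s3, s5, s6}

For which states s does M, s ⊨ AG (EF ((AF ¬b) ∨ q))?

Sat(¬b) = {s0, s4}
AF ¬b: least fixpoint, start Z0 = {s0, s4}, add states with every successor in Z. Already a fixed point.
Sat(AF ¬b) = {s0, s4}
Sat((AF ¬b) ∨ q) = {s0, s2, s3, s4, s5, s6}
EF ((AF ¬b) ∨ q): least fixpoint, start Z0 = {s0, s2, s3, s4, s5, s6}, add states with some successor in Z. Already a fixed point.
Sat(EF ((AF ¬b) ∨ q)) = {s0, s2, s3, s4, s5, s6}
AG (EF ((AF ¬b) ∨ q)): greatest fixpoint, start Z0 = {s0, s2, s3, s4, s5, s6}, keep only states in Sat with every successor in Z. Z1 = {s0, s2, s3, s4, s6}; Z2 = {s0, s2, s3, s6}; Z3 = {s0, s2, s3}; fixed.
Sat(AG (EF ((AF ¬b) ∨ q))) = {s0, s2, s3}

{s0, s2, s3}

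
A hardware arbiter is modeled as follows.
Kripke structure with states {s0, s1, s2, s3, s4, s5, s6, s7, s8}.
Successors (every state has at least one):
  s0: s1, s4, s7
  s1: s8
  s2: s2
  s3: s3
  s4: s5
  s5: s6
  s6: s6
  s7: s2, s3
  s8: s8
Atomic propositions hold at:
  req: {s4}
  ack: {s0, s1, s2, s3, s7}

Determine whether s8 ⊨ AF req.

No

AF req: least fixpoint, start Z0 = {s4}, add states with every successor in Z. Already a fixed point.
Sat(AF req) = {s4}
s8 ∉ Sat(AF req) = {s4}, so the formula does not hold at s8.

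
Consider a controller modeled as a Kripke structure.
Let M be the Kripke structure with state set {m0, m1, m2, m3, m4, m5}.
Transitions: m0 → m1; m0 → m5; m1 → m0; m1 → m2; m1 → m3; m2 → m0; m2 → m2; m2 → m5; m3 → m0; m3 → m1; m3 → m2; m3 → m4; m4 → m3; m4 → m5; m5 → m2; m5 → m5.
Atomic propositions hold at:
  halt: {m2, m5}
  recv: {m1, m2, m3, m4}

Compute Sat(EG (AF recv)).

AF recv: least fixpoint, start Z0 = {m1, m2, m3, m4}, add states with every successor in Z. Already a fixed point.
Sat(AF recv) = {m1, m2, m3, m4}
EG (AF recv): greatest fixpoint, start Z0 = {m1, m2, m3, m4}, keep only states in Sat with some successor in Z. Already a fixed point.
Sat(EG (AF recv)) = {m1, m2, m3, m4}

{m1, m2, m3, m4}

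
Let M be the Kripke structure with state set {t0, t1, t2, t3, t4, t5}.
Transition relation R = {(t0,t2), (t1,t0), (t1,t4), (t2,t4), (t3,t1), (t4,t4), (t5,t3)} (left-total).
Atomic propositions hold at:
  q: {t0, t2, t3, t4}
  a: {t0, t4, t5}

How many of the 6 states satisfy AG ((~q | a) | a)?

Sat(~q) = {t1, t5}
Sat(~q | a) = {t0, t1, t4, t5}
Sat((~q | a) | a) = {t0, t1, t4, t5}
AG ((~q | a) | a): greatest fixpoint, start Z0 = {t0, t1, t4, t5}, keep only states in Sat with every successor in Z. Z1 = {t1, t4}; Z2 = {t4}; fixed.
Sat(AG ((~q | a) | a)) = {t4}
|Sat(AG ((~q | a) | a))| = |{t4}| = 1.

1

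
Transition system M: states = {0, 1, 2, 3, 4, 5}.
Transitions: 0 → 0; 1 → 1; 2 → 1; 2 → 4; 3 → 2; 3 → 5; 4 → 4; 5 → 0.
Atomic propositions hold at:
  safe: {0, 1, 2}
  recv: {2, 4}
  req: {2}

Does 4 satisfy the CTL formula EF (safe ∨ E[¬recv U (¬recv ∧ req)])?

No

Sat(¬recv) = {0, 1, 3, 5}
Sat(¬recv ∧ req) = ∅
E[¬recv U (¬recv ∧ req)]: least fixpoint, start Z0 = Sat((¬recv ∧ req)) = ∅, add states in Sat(¬recv) with some successor in Z. Already a fixed point.
Sat(E[¬recv U (¬recv ∧ req)]) = ∅
Sat(safe ∨ E[¬recv U (¬recv ∧ req)]) = {0, 1, 2}
EF (safe ∨ E[¬recv U (¬recv ∧ req)]): least fixpoint, start Z0 = {0, 1, 2}, add states with some successor in Z. Z1 = {0, 1, 2, 3, 5}; fixed.
Sat(EF (safe ∨ E[¬recv U (¬recv ∧ req)])) = {0, 1, 2, 3, 5}
4 ∉ Sat(EF (safe ∨ E[¬recv U (¬recv ∧ req)])) = {0, 1, 2, 3, 5}, so the formula does not hold at 4.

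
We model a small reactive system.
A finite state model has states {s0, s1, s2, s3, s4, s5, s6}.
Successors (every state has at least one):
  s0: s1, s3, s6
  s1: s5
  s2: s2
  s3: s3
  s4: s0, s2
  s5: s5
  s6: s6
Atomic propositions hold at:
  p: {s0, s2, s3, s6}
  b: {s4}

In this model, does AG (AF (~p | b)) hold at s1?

Sat(~p) = {s1, s4, s5}
Sat(~p | b) = {s1, s4, s5}
AF (~p | b): least fixpoint, start Z0 = {s1, s4, s5}, add states with every successor in Z. Already a fixed point.
Sat(AF (~p | b)) = {s1, s4, s5}
AG (AF (~p | b)): greatest fixpoint, start Z0 = {s1, s4, s5}, keep only states in Sat with every successor in Z. Z1 = {s1, s5}; fixed.
Sat(AG (AF (~p | b))) = {s1, s5}
s1 ∈ Sat(AG (AF (~p | b))) = {s1, s5}, so the formula holds at s1.

Yes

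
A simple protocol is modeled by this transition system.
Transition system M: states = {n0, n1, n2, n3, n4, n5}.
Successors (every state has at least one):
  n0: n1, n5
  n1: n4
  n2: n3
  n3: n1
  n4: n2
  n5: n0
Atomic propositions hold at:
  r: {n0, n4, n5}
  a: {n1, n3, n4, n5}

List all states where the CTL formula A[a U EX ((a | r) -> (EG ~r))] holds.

Sat(a | r) = {n0, n1, n3, n4, n5}
Sat(~r) = {n1, n2, n3}
EG ~r: greatest fixpoint, start Z0 = {n1, n2, n3}, keep only states in Sat with some successor in Z. Z1 = {n2, n3}; Z2 = {n2}; Z3 = ∅; fixed.
Sat(EG ~r) = ∅
Sat((a | r) -> (EG ~r)) = {n2}
Sat(EX ((a | r) -> (EG ~r))) = {s : some successor in {n2}} = {n4}
A[a U EX ((a | r) -> (EG ~r))]: least fixpoint, start Z0 = Sat(EX ((a | r) -> (EG ~r))) = {n4}, add states in Sat(a) with every successor in Z. Z1 = {n1, n4}; Z2 = {n1, n3, n4}; fixed.
Sat(A[a U EX ((a | r) -> (EG ~r))]) = {n1, n3, n4}

{n1, n3, n4}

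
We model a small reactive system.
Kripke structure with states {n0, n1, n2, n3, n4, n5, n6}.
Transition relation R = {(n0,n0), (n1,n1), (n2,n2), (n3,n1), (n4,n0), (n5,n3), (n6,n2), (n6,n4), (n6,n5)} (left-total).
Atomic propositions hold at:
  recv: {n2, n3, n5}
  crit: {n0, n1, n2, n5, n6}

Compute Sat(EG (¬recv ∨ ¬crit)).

Sat(¬recv) = {n0, n1, n4, n6}
Sat(¬crit) = {n3, n4}
Sat(¬recv ∨ ¬crit) = {n0, n1, n3, n4, n6}
EG (¬recv ∨ ¬crit): greatest fixpoint, start Z0 = {n0, n1, n3, n4, n6}, keep only states in Sat with some successor in Z. Already a fixed point.
Sat(EG (¬recv ∨ ¬crit)) = {n0, n1, n3, n4, n6}

{n0, n1, n3, n4, n6}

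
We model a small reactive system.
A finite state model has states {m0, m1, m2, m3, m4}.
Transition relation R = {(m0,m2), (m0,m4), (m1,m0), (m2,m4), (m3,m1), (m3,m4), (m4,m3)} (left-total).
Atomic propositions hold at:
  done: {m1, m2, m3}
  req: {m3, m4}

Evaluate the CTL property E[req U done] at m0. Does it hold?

No

E[req U done]: least fixpoint, start Z0 = Sat(done) = {m1, m2, m3}, add states in Sat(req) with some successor in Z. Z1 = {m1, m2, m3, m4}; fixed.
Sat(E[req U done]) = {m1, m2, m3, m4}
m0 ∉ Sat(E[req U done]) = {m1, m2, m3, m4}, so the formula does not hold at m0.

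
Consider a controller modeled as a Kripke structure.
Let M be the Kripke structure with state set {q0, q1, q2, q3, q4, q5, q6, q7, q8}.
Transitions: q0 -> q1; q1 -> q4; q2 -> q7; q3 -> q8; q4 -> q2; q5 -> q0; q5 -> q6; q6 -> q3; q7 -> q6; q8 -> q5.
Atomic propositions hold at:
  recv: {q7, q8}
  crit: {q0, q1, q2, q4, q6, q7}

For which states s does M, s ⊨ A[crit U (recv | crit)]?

Sat(recv | crit) = {q0, q1, q2, q4, q6, q7, q8}
A[crit U (recv | crit)]: least fixpoint, start Z0 = Sat((recv | crit)) = {q0, q1, q2, q4, q6, q7, q8}, add states in Sat(crit) with every successor in Z. Already a fixed point.
Sat(A[crit U (recv | crit)]) = {q0, q1, q2, q4, q6, q7, q8}

{q0, q1, q2, q4, q6, q7, q8}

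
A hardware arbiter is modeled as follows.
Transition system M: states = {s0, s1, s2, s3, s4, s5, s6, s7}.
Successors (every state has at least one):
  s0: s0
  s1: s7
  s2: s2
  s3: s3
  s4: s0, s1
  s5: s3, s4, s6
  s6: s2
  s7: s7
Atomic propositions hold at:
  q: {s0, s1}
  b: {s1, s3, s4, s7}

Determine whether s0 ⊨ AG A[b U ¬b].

Sat(¬b) = {s0, s2, s5, s6}
A[b U ¬b]: least fixpoint, start Z0 = Sat(¬b) = {s0, s2, s5, s6}, add states in Sat(b) with every successor in Z. Already a fixed point.
Sat(A[b U ¬b]) = {s0, s2, s5, s6}
AG A[b U ¬b]: greatest fixpoint, start Z0 = {s0, s2, s5, s6}, keep only states in Sat with every successor in Z. Z1 = {s0, s2, s6}; fixed.
Sat(AG A[b U ¬b]) = {s0, s2, s6}
s0 ∈ Sat(AG A[b U ¬b]) = {s0, s2, s6}, so the formula holds at s0.

Yes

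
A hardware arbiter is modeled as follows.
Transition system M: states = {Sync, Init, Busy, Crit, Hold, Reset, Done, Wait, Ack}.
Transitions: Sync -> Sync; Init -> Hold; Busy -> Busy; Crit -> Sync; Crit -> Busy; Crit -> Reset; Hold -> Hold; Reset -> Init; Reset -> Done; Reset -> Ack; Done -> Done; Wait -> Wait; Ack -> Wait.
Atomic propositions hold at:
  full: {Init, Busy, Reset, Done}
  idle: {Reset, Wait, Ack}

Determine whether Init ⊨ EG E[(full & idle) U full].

No

Sat(full & idle) = {Reset}
E[(full & idle) U full]: least fixpoint, start Z0 = Sat(full) = {Init, Busy, Reset, Done}, add states in Sat(full & idle) with some successor in Z. Already a fixed point.
Sat(E[(full & idle) U full]) = {Init, Busy, Reset, Done}
EG E[(full & idle) U full]: greatest fixpoint, start Z0 = {Init, Busy, Reset, Done}, keep only states in Sat with some successor in Z. Z1 = {Busy, Reset, Done}; fixed.
Sat(EG E[(full & idle) U full]) = {Busy, Reset, Done}
Init ∉ Sat(EG E[(full & idle) U full]) = {Busy, Reset, Done}, so the formula does not hold at Init.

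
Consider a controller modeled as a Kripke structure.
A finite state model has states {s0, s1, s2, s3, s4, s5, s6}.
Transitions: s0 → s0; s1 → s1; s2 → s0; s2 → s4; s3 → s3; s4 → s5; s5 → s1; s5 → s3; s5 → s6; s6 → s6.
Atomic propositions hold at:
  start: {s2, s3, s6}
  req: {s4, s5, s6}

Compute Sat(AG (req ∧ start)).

{s6}

Sat(req ∧ start) = {s6}
AG (req ∧ start): greatest fixpoint, start Z0 = {s6}, keep only states in Sat with every successor in Z. Already a fixed point.
Sat(AG (req ∧ start)) = {s6}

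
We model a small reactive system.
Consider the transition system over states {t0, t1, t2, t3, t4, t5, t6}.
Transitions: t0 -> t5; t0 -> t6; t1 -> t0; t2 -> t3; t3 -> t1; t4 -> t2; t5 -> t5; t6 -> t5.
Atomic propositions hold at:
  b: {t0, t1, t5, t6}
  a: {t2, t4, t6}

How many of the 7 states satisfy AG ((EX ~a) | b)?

6

Sat(~a) = {t0, t1, t3, t5}
Sat(EX ~a) = {s : some successor in {t0, t1, t3, t5}} = {t0, t1, t2, t3, t5, t6}
Sat((EX ~a) | b) = {t0, t1, t2, t3, t5, t6}
AG ((EX ~a) | b): greatest fixpoint, start Z0 = {t0, t1, t2, t3, t5, t6}, keep only states in Sat with every successor in Z. Already a fixed point.
Sat(AG ((EX ~a) | b)) = {t0, t1, t2, t3, t5, t6}
|Sat(AG ((EX ~a) | b))| = |{t0, t1, t2, t3, t5, t6}| = 6.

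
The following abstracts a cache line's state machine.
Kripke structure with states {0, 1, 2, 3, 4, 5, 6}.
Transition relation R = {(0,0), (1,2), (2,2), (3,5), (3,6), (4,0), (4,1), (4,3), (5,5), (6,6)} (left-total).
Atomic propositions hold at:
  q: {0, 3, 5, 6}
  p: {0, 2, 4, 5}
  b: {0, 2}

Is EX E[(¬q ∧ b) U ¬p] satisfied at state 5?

No

Sat(¬q) = {1, 2, 4}
Sat(¬q ∧ b) = {2}
Sat(¬p) = {1, 3, 6}
E[(¬q ∧ b) U ¬p]: least fixpoint, start Z0 = Sat(¬p) = {1, 3, 6}, add states in Sat(¬q ∧ b) with some successor in Z. Already a fixed point.
Sat(E[(¬q ∧ b) U ¬p]) = {1, 3, 6}
Sat(EX E[(¬q ∧ b) U ¬p]) = {s : some successor in {1, 3, 6}} = {3, 4, 6}
5 ∉ Sat(EX E[(¬q ∧ b) U ¬p]) = {3, 4, 6}, so the formula does not hold at 5.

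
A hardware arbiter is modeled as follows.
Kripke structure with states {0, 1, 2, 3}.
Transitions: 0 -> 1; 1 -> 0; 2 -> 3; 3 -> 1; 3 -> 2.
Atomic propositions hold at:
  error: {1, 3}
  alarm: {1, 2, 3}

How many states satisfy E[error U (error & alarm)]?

2

Sat(error & alarm) = {1, 3}
E[error U (error & alarm)]: least fixpoint, start Z0 = Sat((error & alarm)) = {1, 3}, add states in Sat(error) with some successor in Z. Already a fixed point.
Sat(E[error U (error & alarm)]) = {1, 3}
|Sat(E[error U (error & alarm)])| = |{1, 3}| = 2.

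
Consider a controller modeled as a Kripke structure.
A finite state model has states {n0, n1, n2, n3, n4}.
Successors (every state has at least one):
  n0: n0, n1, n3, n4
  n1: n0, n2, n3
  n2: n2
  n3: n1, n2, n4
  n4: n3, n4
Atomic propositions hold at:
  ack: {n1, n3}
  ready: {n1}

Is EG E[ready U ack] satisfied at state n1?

Yes

E[ready U ack]: least fixpoint, start Z0 = Sat(ack) = {n1, n3}, add states in Sat(ready) with some successor in Z. Already a fixed point.
Sat(E[ready U ack]) = {n1, n3}
EG E[ready U ack]: greatest fixpoint, start Z0 = {n1, n3}, keep only states in Sat with some successor in Z. Already a fixed point.
Sat(EG E[ready U ack]) = {n1, n3}
n1 ∈ Sat(EG E[ready U ack]) = {n1, n3}, so the formula holds at n1.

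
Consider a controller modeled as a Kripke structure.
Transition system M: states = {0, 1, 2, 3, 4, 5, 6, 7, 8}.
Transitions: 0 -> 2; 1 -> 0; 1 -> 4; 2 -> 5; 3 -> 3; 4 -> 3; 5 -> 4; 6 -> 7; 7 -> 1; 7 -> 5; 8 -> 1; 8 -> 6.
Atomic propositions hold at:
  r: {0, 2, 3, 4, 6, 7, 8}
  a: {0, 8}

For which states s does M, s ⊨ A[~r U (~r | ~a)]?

Sat(~r) = {1, 5}
Sat(~a) = {1, 2, 3, 4, 5, 6, 7}
Sat(~r | ~a) = {1, 2, 3, 4, 5, 6, 7}
A[~r U (~r | ~a)]: least fixpoint, start Z0 = Sat((~r | ~a)) = {1, 2, 3, 4, 5, 6, 7}, add states in Sat(~r) with every successor in Z. Already a fixed point.
Sat(A[~r U (~r | ~a)]) = {1, 2, 3, 4, 5, 6, 7}

{1, 2, 3, 4, 5, 6, 7}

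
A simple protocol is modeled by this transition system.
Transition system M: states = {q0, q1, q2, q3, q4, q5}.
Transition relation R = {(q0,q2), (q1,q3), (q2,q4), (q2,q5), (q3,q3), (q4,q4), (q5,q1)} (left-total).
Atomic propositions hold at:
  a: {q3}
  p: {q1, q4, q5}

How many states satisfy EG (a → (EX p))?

Sat(EX p) = {s : some successor in {q1, q4, q5}} = {q2, q4, q5}
Sat(a → (EX p)) = {q0, q1, q2, q4, q5}
EG (a → (EX p)): greatest fixpoint, start Z0 = {q0, q1, q2, q4, q5}, keep only states in Sat with some successor in Z. Z1 = {q0, q2, q4, q5}; Z2 = {q0, q2, q4}; fixed.
Sat(EG (a → (EX p))) = {q0, q2, q4}
|Sat(EG (a → (EX p)))| = |{q0, q2, q4}| = 3.

3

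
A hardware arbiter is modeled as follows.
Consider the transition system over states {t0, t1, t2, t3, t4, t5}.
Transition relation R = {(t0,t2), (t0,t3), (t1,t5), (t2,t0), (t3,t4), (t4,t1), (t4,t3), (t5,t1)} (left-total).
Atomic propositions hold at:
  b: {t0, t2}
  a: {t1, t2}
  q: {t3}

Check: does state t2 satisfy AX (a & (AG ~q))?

Sat(~q) = {t0, t1, t2, t4, t5}
AG ~q: greatest fixpoint, start Z0 = {t0, t1, t2, t4, t5}, keep only states in Sat with every successor in Z. Z1 = {t1, t2, t5}; Z2 = {t1, t5}; fixed.
Sat(AG ~q) = {t1, t5}
Sat(a & (AG ~q)) = {t1}
Sat(AX (a & (AG ~q))) = {s : every successor in {t1}} = {t5}
t2 ∉ Sat(AX (a & (AG ~q))) = {t5}, so the formula does not hold at t2.

No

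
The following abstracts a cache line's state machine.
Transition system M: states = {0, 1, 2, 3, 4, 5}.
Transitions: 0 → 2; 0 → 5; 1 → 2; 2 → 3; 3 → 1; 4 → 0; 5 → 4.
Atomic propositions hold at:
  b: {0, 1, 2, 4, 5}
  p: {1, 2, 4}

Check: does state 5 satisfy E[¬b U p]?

Sat(¬b) = {3}
E[¬b U p]: least fixpoint, start Z0 = Sat(p) = {1, 2, 4}, add states in Sat(¬b) with some successor in Z. Z1 = {1, 2, 3, 4}; fixed.
Sat(E[¬b U p]) = {1, 2, 3, 4}
5 ∉ Sat(E[¬b U p]) = {1, 2, 3, 4}, so the formula does not hold at 5.

No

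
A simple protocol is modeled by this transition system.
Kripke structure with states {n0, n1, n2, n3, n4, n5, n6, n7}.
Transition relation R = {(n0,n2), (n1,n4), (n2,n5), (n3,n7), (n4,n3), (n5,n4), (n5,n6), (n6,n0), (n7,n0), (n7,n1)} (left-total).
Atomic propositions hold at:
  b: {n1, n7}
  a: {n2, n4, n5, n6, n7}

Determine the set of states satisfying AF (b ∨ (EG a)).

{n1, n3, n4, n7}

EG a: greatest fixpoint, start Z0 = {n2, n4, n5, n6, n7}, keep only states in Sat with some successor in Z. Z1 = {n2, n5}; Z2 = {n2}; Z3 = ∅; fixed.
Sat(EG a) = ∅
Sat(b ∨ (EG a)) = {n1, n7}
AF (b ∨ (EG a)): least fixpoint, start Z0 = {n1, n7}, add states with every successor in Z. Z1 = {n1, n3, n7}; Z2 = {n1, n3, n4, n7}; fixed.
Sat(AF (b ∨ (EG a))) = {n1, n3, n4, n7}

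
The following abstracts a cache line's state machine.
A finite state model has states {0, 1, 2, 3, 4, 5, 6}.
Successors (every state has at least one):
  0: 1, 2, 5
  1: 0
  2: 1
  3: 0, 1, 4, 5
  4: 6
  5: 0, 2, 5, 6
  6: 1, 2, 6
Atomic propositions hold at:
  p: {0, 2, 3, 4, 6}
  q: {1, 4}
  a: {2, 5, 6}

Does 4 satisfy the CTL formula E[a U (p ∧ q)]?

Yes

Sat(p ∧ q) = {4}
E[a U (p ∧ q)]: least fixpoint, start Z0 = Sat((p ∧ q)) = {4}, add states in Sat(a) with some successor in Z. Already a fixed point.
Sat(E[a U (p ∧ q)]) = {4}
4 ∈ Sat(E[a U (p ∧ q)]) = {4}, so the formula holds at 4.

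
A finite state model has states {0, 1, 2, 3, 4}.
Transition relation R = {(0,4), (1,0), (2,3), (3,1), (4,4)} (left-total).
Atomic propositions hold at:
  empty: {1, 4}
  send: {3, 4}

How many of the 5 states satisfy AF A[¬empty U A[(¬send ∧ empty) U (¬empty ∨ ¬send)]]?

Sat(¬empty) = {0, 2, 3}
Sat(¬send) = {0, 1, 2}
Sat(¬send ∧ empty) = {1}
Sat(¬empty ∨ ¬send) = {0, 1, 2, 3}
A[(¬send ∧ empty) U (¬empty ∨ ¬send)]: least fixpoint, start Z0 = Sat((¬empty ∨ ¬send)) = {0, 1, 2, 3}, add states in Sat(¬send ∧ empty) with every successor in Z. Already a fixed point.
Sat(A[(¬send ∧ empty) U (¬empty ∨ ¬send)]) = {0, 1, 2, 3}
A[¬empty U A[(¬send ∧ empty) U (¬empty ∨ ¬send)]]: least fixpoint, start Z0 = Sat(A[(¬send ∧ empty) U (¬empty ∨ ¬send)]) = {0, 1, 2, 3}, add states in Sat(¬empty) with every successor in Z. Already a fixed point.
Sat(A[¬empty U A[(¬send ∧ empty) U (¬empty ∨ ¬send)]]) = {0, 1, 2, 3}
AF A[¬empty U A[(¬send ∧ empty) U (¬empty ∨ ¬send)]]: least fixpoint, start Z0 = {0, 1, 2, 3}, add states with every successor in Z. Already a fixed point.
Sat(AF A[¬empty U A[(¬send ∧ empty) U (¬empty ∨ ¬send)]]) = {0, 1, 2, 3}
|Sat(AF A[¬empty U A[(¬send ∧ empty) U (¬empty ∨ ¬send)]])| = |{0, 1, 2, 3}| = 4.

4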